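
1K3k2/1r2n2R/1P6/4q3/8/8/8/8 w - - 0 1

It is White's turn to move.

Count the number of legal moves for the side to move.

White to move; king on b8.
In check: yes, from the black queen on e5 and the black rook on b7.
Legal moves: Ka8, Kxb7.
Count: 2.

2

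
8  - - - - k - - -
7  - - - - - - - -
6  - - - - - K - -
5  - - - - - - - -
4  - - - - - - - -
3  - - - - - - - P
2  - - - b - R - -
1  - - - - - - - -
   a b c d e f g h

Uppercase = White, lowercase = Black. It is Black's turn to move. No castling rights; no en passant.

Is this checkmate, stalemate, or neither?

Black to move; black king on e8.
In check: no.
Legal moves for Black: Kf8, Kd8, Kd7, Bh6, Bg5+, Ba5, Bf4, Bb4, Be3, Bc3+, Be1, Bc1.
Black has 12 legal moves and is not in check → neither.

neither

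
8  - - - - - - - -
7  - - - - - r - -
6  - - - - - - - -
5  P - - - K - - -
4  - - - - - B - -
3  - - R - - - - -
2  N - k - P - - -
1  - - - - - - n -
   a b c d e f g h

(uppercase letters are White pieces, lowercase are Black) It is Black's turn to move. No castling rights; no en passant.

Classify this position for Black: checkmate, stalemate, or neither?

neither

Black to move; black king on c2.
In check: yes, from the white rook on c3.
King squares — b1: available; c1: attacked by Na2; d1: available; b2: available; d2: attacked by Bf4; b3: attacked by Rc3; c3: attacked by Na2; d3: attacked by Pe2.
Legal moves for Black: Kb2, Kd1, Kb1.
Black is in check but has 3 legal moves → neither.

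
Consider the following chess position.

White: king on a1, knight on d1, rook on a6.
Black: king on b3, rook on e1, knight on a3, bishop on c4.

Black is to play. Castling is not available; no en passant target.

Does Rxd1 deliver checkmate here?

yes

After Rxd1: white king on a1; in check: yes, from the black rook on d1.
King squares — b1: attacked by Rd1; a2: attacked by Kb3; b2: attacked by Kb3.
White has no legal moves → checkmate.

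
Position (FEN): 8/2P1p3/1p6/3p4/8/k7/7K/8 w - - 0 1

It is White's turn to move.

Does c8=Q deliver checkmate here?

no

After c8=Q: black king on a3; in check: no.
Black is not in check, so this cannot be checkmate.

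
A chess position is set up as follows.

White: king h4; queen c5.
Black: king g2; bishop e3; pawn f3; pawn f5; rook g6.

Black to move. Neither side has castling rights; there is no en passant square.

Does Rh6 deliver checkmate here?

After Rh6: white king on h4; in check: yes, from the black rook on h6.
King squares — g3: attacked by Kg2; h3: attacked by Kg2; g4: attacked by Pf5; g5: attacked by Be3; h5: attacked by Rh6.
White has no legal moves → checkmate.

yes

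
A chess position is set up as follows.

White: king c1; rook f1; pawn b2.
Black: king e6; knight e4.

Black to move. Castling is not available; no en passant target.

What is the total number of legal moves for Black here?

Black to move; king on e6.
In check: no.
Legal moves: Ke7, Kd7, Kd6, Ke5, Kd5, Nf6, Nd6, Ng5, Nc5, Ng3, Nc3, Nf2, Nd2.
Count: 13.

13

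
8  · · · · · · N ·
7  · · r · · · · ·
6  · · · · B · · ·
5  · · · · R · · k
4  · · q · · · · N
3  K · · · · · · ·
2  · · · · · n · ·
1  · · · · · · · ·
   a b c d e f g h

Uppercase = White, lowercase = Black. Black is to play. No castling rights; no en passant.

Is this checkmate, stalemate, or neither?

Black to move; black king on h5.
In check: yes, from the white rook on e5.
Legal moves for Black: Kxh4.
Black is in check but has 1 legal move → neither.

neither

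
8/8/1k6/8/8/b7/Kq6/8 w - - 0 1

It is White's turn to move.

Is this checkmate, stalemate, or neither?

White to move; white king on a2.
In check: yes, from the black queen on b2.
King squares — a1: attacked by Qb2; b1: attacked by Qb2; b2: attacked by Ba3; a3: attacked by Qb2; b3: attacked by Qb2.
Legal moves for White: none.
In check with no legal moves → checkmate.

checkmate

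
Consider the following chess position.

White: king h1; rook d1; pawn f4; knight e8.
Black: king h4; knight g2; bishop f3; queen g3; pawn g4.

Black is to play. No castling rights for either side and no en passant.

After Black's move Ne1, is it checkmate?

After Ne1: white king on h1; in check: yes, from the black bishop on f3.
King squares — g1: attacked by Qg3; g2: attacked by Ne1; h2: attacked by Qg3.
White has no legal moves → checkmate.

yes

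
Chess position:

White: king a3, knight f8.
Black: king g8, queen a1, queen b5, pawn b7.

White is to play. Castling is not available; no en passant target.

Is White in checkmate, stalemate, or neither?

White to move; white king on a3.
In check: yes, from the black queen on a1.
King squares — a2: attacked by Qa1; b2: attacked by Qa1; b3: attacked by Qb5; a4: attacked by Qa1; b4: attacked by Qb5.
Legal moves for White: none.
In check with no legal moves → checkmate.

checkmate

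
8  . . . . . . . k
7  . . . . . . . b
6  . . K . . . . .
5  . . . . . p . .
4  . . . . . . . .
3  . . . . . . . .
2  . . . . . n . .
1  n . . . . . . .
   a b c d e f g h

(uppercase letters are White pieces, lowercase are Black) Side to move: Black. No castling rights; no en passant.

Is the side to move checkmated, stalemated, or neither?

neither

Black to move; black king on h8.
In check: no.
Legal moves for Black: Kg8, Kg7, Bg8, Bg6, Ng4, Ne4, Nh3, Nd3, Nh1, Nd1, Nb3, Nc2, f4.
Black has 13 legal moves and is not in check → neither.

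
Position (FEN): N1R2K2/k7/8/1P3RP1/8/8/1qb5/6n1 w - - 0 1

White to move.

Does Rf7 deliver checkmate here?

yes

After Rf7: black king on a7; in check: yes, from the white rook on f7.
King squares — a6: attacked by Pb5; b6: attacked by Na8; b7: attacked by Rf7; a8: attacked by Rc8; b8: attacked by Rc8.
Black has no legal moves → checkmate.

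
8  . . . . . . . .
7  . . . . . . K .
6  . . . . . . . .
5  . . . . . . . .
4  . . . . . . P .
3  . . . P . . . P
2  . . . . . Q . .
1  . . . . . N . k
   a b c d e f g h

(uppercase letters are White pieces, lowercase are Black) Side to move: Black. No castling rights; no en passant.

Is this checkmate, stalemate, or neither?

Black to move; black king on h1.
In check: no.
King squares — g1: attacked by Qf2; g2: attacked by Qf2; h2: attacked by Nf1.
Legal moves for Black: none.
Not in check and no legal moves → stalemate.

stalemate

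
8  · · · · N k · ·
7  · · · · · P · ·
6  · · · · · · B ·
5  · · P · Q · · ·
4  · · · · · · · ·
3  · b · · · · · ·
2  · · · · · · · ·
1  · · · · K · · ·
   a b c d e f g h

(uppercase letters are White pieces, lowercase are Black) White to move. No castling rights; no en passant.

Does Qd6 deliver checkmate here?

After Qd6: black king on f8; in check: yes, from the white queen on d6.
King squares — e7: attacked by Qd6; f7: attacked by Bg6; g7: attacked by Ne8; e8: attacked by Pf7; g8: attacked by Pf7.
Black has no legal moves → checkmate.

yes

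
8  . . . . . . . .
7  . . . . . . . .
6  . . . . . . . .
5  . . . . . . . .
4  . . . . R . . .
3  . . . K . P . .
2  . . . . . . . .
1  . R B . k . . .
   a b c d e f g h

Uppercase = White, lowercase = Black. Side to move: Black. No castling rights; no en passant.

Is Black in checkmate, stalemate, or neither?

neither

Black to move; black king on e1.
In check: yes, from the white rook on e4.
King squares — d1: available; f1: available; d2: attacked by Bc1; e2: attacked by Kd3; f2: available.
Legal moves for Black: Kf2, Kf1, Kd1.
Black is in check but has 3 legal moves → neither.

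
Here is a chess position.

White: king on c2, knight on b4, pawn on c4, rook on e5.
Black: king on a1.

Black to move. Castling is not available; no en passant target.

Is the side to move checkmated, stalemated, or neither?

Black to move; black king on a1.
In check: no.
King squares — b1: attacked by Kc2; a2: attacked by Nb4; b2: attacked by Kc2.
Legal moves for Black: none.
Not in check and no legal moves → stalemate.

stalemate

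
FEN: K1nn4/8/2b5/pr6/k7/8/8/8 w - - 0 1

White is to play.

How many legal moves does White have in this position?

0

White to move; king on a8.
In check: yes, from the black bishop on c6.
Legal moves: none.
Count: 0.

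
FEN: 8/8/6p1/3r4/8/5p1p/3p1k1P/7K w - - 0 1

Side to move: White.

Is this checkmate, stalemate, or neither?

stalemate

White to move; white king on h1.
In check: no.
King squares — g1: attacked by Kf2; g2: attacked by Kf2; h2: own pawn.
Legal moves for White: none.
Not in check and no legal moves → stalemate.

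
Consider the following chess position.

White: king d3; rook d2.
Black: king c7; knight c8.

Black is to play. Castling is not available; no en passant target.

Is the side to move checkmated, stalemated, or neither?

neither

Black to move; black king on c7.
In check: no.
Legal moves for Black: Ne7, Na7, Nd6, Nb6, Kd8, Kb8, Kd7, Kb7, Kd6, Kc6, Kb6.
Black has 11 legal moves and is not in check → neither.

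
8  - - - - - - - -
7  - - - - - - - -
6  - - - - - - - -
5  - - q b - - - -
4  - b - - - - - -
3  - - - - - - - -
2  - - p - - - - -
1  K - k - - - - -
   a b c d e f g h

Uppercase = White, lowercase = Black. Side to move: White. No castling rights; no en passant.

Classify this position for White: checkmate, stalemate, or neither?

stalemate

White to move; white king on a1.
In check: no.
King squares — b1: attacked by Kc1; a2: attacked by Bd5; b2: attacked by Kc1.
Legal moves for White: none.
Not in check and no legal moves → stalemate.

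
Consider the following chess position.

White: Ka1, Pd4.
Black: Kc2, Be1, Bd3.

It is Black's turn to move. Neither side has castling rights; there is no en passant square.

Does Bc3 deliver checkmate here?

no

After Bc3: white king on a1; in check: yes, from the black bishop on c3.
White has 1 legal reply: Ka2.
In check but a legal move exists → not checkmate.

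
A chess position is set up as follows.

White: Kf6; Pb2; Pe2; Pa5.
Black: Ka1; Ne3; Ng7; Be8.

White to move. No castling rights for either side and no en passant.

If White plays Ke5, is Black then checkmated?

no

After Ke5: black king on a1; in check: no.
Black is not in check, so this cannot be checkmate.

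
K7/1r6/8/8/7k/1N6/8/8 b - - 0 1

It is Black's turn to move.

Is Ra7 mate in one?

no

After Ra7: white king on a8; in check: yes, from the black rook on a7.
White has 2 legal replies: Kb8, Kxa7.
In check but a legal move exists → not checkmate.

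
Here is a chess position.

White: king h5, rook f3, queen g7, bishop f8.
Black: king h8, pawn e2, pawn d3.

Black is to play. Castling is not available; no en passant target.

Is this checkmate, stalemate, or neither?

Black to move; black king on h8.
In check: yes, from the white queen on g7.
King squares — g7: attacked by Bf8; h7: attacked by Qg7; g8: attacked by Qg7.
Legal moves for Black: none.
In check with no legal moves → checkmate.

checkmate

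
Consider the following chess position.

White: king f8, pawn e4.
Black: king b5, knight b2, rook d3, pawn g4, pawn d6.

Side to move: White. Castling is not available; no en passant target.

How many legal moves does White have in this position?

6

White to move; king on f8.
In check: no.
Legal moves: Kg8, Ke8, Kg7, Kf7, Ke7, e5.
Count: 6.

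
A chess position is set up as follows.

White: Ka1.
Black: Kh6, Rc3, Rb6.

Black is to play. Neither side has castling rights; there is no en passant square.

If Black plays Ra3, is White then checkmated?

After Ra3: white king on a1; in check: yes, from the black rook on a3.
King squares — b1: attacked by Rb6; a2: attacked by Ra3; b2: attacked by Rb6.
White has no legal moves → checkmate.

yes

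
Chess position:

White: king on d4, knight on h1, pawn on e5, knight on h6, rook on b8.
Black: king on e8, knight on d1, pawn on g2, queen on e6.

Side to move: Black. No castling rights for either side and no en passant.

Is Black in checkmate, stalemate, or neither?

neither

Black to move; black king on e8.
In check: yes, from the white rook on b8.
King squares — d7: available; e7: available; f7: attacked by Nh6; d8: attacked by Rb8; f8: attacked by Rb8.
Legal moves for Black: Ke7, Kd7, Qc8.
Black is in check but has 3 legal moves → neither.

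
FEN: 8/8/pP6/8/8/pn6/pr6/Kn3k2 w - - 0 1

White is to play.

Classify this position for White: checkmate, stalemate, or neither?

White to move; white king on a1.
In check: yes, from the black knight on b3.
King squares — b1: attacked by Pa2; a2: attacked by Rb2; b2: attacked by Pa3.
Legal moves for White: none.
In check with no legal moves → checkmate.

checkmate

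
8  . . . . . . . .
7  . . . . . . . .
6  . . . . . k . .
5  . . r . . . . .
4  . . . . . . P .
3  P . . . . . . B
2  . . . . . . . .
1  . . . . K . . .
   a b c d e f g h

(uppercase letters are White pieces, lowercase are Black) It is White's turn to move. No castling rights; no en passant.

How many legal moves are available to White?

9

White to move; king on e1.
In check: no.
Legal moves: Bg2, Bf1, Kf2, Ke2, Kd2, Kf1, Kd1, g5+, a4.
Count: 9.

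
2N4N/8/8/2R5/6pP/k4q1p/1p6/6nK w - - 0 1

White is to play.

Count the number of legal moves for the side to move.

White to move; king on h1.
In check: yes, from the black queen on f3.
Legal moves: Kh2, Kxg1.
Count: 2.

2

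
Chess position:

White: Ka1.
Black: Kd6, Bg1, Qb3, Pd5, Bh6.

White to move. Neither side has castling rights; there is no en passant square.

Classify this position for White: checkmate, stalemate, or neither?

stalemate

White to move; white king on a1.
In check: no.
King squares — b1: attacked by Qb3; a2: attacked by Qb3; b2: attacked by Qb3.
Legal moves for White: none.
Not in check and no legal moves → stalemate.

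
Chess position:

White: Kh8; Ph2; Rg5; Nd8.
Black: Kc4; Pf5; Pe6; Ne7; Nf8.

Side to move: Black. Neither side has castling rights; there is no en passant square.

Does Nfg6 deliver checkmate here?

no

After Nfg6: white king on h8; in check: yes, from the black knight on g6.
White has 3 legal replies: Kh7, Kg7, Rxg6.
In check but a legal move exists → not checkmate.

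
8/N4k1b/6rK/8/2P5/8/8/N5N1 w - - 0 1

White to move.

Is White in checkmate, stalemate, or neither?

neither

White to move; white king on h6.
In check: yes, from the black rook on g6.
Legal moves for White: Kxh7, Kh5.
White is in check but has 2 legal moves → neither.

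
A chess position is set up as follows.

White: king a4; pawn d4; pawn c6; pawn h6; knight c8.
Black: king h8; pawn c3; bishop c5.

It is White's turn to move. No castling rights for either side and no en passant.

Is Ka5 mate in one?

After Ka5: black king on h8; in check: no.
Black is not in check, so this cannot be checkmate.

no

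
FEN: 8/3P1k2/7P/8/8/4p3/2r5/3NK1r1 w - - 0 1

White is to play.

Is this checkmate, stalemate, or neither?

checkmate

White to move; white king on e1.
In check: yes, from the black rook on g1.
King squares — d1: own knight; f1: attacked by Rg1; d2: attacked by Rc2; e2: attacked by Rc2; f2: attacked by Rc2.
Legal moves for White: none.
In check with no legal moves → checkmate.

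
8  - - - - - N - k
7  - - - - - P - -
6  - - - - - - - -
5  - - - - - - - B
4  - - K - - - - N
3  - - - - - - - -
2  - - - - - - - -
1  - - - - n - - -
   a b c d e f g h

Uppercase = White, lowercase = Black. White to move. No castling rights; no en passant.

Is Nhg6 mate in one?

no

After Nhg6: black king on h8; in check: yes, from the white knight on g6.
Black has 1 legal reply: Kg7.
In check but a legal move exists → not checkmate.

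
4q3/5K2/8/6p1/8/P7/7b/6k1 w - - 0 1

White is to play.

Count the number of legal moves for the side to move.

White to move; king on f7.
In check: yes, from the black queen on e8.
Legal moves: Kxe8, Kg7, Kf6.
Count: 3.

3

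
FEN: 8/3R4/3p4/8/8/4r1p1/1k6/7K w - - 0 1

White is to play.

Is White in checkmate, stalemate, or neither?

neither

White to move; white king on h1.
In check: no.
Legal moves for White: Rd8, Rh7, Rg7, Rf7, Re7, Rc7, Rb7+, Ra7, Rxd6, Kg2, Kg1.
White has 11 legal moves and is not in check → neither.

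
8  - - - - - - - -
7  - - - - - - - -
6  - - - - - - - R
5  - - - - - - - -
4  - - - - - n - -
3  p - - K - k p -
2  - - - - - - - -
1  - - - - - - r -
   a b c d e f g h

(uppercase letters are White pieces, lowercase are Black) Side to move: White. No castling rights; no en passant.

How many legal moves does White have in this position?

5

White to move; king on d3.
In check: yes, from the black knight on f4.
Legal moves: Kd4, Kc4, Kc3, Kd2, Kc2.
Count: 5.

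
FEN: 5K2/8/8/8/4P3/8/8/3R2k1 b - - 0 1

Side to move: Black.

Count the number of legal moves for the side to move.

3

Black to move; king on g1.
In check: yes, from the white rook on d1.
Legal moves: Kh2, Kg2, Kf2.
Count: 3.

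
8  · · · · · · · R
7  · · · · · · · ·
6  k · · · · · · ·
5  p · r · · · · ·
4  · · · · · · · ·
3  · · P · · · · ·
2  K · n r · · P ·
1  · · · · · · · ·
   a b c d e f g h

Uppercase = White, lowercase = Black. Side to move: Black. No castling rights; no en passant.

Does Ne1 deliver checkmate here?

no

After Ne1: white king on a2; in check: yes, from the black rook on d2.
White has 4 legal replies: Kb3, Ka3, Kb1, Ka1.
In check but a legal move exists → not checkmate.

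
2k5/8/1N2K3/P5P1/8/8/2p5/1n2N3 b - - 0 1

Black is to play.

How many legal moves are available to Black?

4

Black to move; king on c8.
In check: yes, from the white knight on b6.
Legal moves: Kd8, Kb8, Kc7, Kb7.
Count: 4.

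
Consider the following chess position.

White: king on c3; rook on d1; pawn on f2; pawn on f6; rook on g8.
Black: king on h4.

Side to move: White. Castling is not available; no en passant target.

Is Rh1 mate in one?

yes

After Rh1: black king on h4; in check: yes, from the white rook on h1.
King squares — g3: attacked by Pf2; h3: attacked by Rh1; g4: attacked by Rg8; g5: attacked by Rg8; h5: attacked by Rh1.
Black has no legal moves → checkmate.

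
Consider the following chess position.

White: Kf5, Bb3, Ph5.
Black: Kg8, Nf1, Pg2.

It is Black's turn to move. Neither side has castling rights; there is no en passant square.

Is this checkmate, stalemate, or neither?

Black to move; black king on g8.
In check: yes, from the white bishop on b3.
Legal moves for Black: Kh8, Kf8, Kh7, Kg7.
Black is in check but has 4 legal moves → neither.

neither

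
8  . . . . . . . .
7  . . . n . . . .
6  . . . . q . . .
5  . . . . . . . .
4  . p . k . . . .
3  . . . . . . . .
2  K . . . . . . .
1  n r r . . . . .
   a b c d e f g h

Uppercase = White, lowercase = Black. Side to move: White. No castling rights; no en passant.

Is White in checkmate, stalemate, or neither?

checkmate

White to move; white king on a2.
In check: yes, from the black queen on e6.
King squares — a1: attacked by Rb1; b1: attacked by Rc1; b2: attacked by Rb1; a3: attacked by Pb4; b3: attacked by Na1.
Legal moves for White: none.
In check with no legal moves → checkmate.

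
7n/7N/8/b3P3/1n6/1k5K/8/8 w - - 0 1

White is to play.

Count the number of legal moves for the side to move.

White to move; king on h3.
In check: no.
Legal moves: Nf8, Nf6, Ng5, Kh4, Kg4, Kg3, Kh2, Kg2, e6.
Count: 9.

9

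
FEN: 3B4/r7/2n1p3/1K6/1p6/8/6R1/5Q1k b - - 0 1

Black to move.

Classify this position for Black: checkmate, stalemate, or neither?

Black to move; black king on h1.
In check: yes, from the white queen on f1.
King squares — g1: attacked by Qf1; g2: attacked by Qf1; h2: attacked by Rg2.
Legal moves for Black: none.
In check with no legal moves → checkmate.

checkmate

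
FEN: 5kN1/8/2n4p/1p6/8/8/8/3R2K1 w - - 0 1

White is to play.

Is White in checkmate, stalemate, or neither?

White to move; white king on g1.
In check: no.
Legal moves for White include: Ne7, Nxh6, Nf6, Kh2, Kg2, Kf2, Kh1, Kf1, Rd8+, Rd7, Rd6, Rd5, Rd4, Rd3, Rd2, Rf1+, Re1, Rc1, ... (list truncated; more exist).
White has legal moves and is not in check → neither.

neither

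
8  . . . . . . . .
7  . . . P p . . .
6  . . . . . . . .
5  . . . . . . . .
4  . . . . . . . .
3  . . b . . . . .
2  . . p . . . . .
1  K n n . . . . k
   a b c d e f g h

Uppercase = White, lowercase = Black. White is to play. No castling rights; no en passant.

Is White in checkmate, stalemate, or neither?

checkmate

White to move; white king on a1.
In check: yes, from the black bishop on c3.
King squares — b1: attacked by Pc2; a2: attacked by Nc1; b2: attacked by Bc3.
Legal moves for White: none.
In check with no legal moves → checkmate.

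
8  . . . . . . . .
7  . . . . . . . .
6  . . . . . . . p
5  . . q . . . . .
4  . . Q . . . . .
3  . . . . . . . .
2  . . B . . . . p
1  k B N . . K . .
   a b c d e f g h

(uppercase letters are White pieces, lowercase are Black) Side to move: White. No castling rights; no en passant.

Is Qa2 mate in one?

yes

After Qa2: black king on a1; in check: yes, from the white queen on a2.
King squares — b1: attacked by Qa2; a2: attacked by Bb1; b2: attacked by Qa2.
Black has no legal moves → checkmate.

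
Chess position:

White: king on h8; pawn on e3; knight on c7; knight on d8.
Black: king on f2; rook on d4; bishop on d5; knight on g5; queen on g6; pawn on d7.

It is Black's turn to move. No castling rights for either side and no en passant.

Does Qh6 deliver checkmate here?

After Qh6: white king on h8; in check: yes, from the black queen on h6.
King squares — g7: attacked by Qh6; h7: attacked by Ng5; g8: attacked by Bd5.
White has no legal moves → checkmate.

yes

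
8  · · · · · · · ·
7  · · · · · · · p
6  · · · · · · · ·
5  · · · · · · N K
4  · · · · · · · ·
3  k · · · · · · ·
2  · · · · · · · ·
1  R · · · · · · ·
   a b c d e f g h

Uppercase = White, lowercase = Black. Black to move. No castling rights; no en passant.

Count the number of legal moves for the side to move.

Black to move; king on a3.
In check: yes, from the white rook on a1.
Legal moves: Kb4, Kb3, Kb2.
Count: 3.

3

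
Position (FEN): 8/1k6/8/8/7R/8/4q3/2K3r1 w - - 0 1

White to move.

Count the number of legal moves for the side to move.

0

White to move; king on c1.
In check: yes, from the black rook on g1.
Legal moves: none.
Count: 0.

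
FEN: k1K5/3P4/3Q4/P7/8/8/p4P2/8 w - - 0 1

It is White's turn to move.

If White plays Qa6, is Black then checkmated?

After Qa6: black king on a8; in check: yes, from the white queen on a6.
King squares — a7: attacked by Qa6; b7: attacked by Qa6; b8: attacked by Kc8.
Black has no legal moves → checkmate.

yes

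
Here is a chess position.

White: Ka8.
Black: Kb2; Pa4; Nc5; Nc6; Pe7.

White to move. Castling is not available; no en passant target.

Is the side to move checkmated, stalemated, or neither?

White to move; white king on a8.
In check: no.
King squares — a7: attacked by Nc6; b7: attacked by Nc5; b8: attacked by Nc6.
Legal moves for White: none.
Not in check and no legal moves → stalemate.

stalemate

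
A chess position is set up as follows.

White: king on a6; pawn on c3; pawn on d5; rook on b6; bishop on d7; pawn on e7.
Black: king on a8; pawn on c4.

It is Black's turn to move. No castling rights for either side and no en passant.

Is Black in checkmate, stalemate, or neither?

stalemate

Black to move; black king on a8.
In check: no.
King squares — a7: attacked by Ka6; b7: attacked by Ka6; b8: attacked by Rb6.
Legal moves for Black: none.
Not in check and no legal moves → stalemate.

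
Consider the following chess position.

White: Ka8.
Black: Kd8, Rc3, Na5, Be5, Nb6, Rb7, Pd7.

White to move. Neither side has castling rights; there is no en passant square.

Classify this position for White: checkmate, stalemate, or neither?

White to move; white king on a8.
In check: yes, from the black knight on b6.
King squares — a7: attacked by Rb7; b7: attacked by Na5; b8: attacked by Be5.
Legal moves for White: none.
In check with no legal moves → checkmate.

checkmate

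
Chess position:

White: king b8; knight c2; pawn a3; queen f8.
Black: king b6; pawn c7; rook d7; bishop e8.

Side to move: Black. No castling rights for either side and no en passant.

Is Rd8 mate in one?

After Rd8: white king on b8; in check: yes, from the black rook on d8.
King squares — a7: attacked by Kb6; b7: attacked by Kb6; c7: attacked by Kb6; a8: attacked by Rd8; c8: attacked by Rd8.
White has no legal moves → checkmate.

yes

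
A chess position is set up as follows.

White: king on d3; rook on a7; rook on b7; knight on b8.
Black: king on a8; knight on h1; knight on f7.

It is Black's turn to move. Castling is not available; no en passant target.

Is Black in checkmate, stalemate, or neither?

Black to move; black king on a8.
In check: yes, from the white rook on a7.
King squares — a7: attacked by Rb7; b7: attacked by Ra7; b8: attacked by Rb7.
Legal moves for Black: none.
In check with no legal moves → checkmate.

checkmate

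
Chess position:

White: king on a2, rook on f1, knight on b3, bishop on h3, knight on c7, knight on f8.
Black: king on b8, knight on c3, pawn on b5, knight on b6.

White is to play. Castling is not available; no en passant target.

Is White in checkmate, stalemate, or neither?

White to move; white king on a2.
In check: yes, from the black knight on c3.
King squares — a1: available; b1: attacked by Nc3; b2: available; a3: available; b3: own knight.
Legal moves for White: Ka3, Kb2, Ka1.
White is in check but has 3 legal moves → neither.

neither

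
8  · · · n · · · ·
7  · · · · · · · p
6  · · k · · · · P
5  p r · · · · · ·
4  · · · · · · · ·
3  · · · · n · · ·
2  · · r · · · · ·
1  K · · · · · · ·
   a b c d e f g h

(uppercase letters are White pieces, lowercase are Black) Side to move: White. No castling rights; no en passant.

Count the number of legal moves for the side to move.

White to move; king on a1.
In check: no.
Legal moves: none.
Count: 0.

0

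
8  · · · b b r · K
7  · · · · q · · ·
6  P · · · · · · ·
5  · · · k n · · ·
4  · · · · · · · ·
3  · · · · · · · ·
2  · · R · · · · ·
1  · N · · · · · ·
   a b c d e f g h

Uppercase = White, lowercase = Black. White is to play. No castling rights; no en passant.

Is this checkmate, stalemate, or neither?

checkmate

White to move; white king on h8.
In check: yes, from the black rook on f8.
King squares — g7: attacked by Qe7; h7: attacked by Qe7; g8: attacked by Rf8.
Legal moves for White: none.
In check with no legal moves → checkmate.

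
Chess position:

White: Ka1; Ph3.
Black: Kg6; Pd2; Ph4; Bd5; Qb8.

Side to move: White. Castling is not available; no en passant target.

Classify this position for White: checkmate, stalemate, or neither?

White to move; white king on a1.
In check: no.
King squares — b1: attacked by Qb8; a2: attacked by Bd5; b2: attacked by Qb8.
Legal moves for White: none.
Not in check and no legal moves → stalemate.

stalemate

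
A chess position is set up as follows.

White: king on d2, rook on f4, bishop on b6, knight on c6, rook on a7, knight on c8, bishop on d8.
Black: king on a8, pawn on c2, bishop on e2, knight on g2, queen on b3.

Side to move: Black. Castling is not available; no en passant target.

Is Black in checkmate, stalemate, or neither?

checkmate

Black to move; black king on a8.
In check: yes, from the white rook on a7.
King squares — a7: attacked by Bb6; b7: attacked by Ra7; b8: attacked by Nc6.
Legal moves for Black: none.
In check with no legal moves → checkmate.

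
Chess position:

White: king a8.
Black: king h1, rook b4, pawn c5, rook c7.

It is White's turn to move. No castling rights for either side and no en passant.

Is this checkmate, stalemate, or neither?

stalemate

White to move; white king on a8.
In check: no.
King squares — a7: attacked by Rc7; b7: attacked by Rb4; b8: attacked by Rb4.
Legal moves for White: none.
Not in check and no legal moves → stalemate.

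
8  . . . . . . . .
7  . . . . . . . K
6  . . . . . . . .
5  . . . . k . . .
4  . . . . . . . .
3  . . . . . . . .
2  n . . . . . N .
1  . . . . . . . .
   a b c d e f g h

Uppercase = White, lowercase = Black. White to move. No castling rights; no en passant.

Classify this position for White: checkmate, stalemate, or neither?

neither

White to move; white king on h7.
In check: no.
Legal moves for White: Kh8, Kg8, Kg7, Kh6, Kg6, Nh4, Nf4, Ne3, Ne1.
White has 9 legal moves and is not in check → neither.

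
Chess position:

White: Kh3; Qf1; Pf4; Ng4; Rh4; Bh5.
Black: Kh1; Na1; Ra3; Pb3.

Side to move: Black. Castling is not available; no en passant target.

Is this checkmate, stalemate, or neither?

Black to move; black king on h1.
In check: yes, from the white queen on f1.
King squares — g1: attacked by Qf1; g2: attacked by Qf1; h2: attacked by Kh3.
Legal moves for Black: none.
In check with no legal moves → checkmate.

checkmate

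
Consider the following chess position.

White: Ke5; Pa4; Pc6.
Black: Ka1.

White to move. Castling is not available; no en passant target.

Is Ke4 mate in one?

After Ke4: black king on a1; in check: no.
Black is not in check, so this cannot be checkmate.

no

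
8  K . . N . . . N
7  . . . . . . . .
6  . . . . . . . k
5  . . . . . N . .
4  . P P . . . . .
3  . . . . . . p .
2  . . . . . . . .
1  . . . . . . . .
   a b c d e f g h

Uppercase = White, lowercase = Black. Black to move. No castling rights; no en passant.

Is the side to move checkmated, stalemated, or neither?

neither

Black to move; black king on h6.
In check: yes, from the white knight on f5.
King squares — g5: available; h5: available; g6: attacked by Nh8; g7: attacked by Nf5; h7: available.
Legal moves for Black: Kh7, Kh5, Kg5.
Black is in check but has 3 legal moves → neither.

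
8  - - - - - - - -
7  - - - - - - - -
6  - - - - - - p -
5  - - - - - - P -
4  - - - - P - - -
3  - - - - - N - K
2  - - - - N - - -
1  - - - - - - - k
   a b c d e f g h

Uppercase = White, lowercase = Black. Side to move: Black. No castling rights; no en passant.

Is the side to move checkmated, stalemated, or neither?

Black to move; black king on h1.
In check: no.
King squares — g1: attacked by Ne2; g2: attacked by Kh3; h2: attacked by Nf3.
Legal moves for Black: none.
Not in check and no legal moves → stalemate.

stalemate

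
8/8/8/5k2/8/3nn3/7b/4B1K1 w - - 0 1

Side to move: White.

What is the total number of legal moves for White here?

White to move; king on g1.
In check: yes, from the black bishop on h2.
Legal moves: Kxh2, Kh1.
Count: 2.

2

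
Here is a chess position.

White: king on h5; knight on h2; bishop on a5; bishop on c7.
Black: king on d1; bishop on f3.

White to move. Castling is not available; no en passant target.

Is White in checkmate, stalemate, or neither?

neither

White to move; white king on h5.
In check: yes, from the black bishop on f3.
Legal moves for White: Kh6, Kg6, Kg5, Kh4, Ng4, Nxf3.
White is in check but has 6 legal moves → neither.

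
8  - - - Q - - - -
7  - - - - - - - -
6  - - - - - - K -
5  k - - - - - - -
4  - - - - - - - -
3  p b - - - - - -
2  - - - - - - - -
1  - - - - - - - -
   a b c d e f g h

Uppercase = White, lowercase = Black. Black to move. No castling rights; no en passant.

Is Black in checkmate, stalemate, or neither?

neither

Black to move; black king on a5.
In check: yes, from the white queen on d8.
King squares — a4: available; b4: available; b5: available; a6: available; b6: attacked by Qd8.
Legal moves for Black: Ka6, Kb5, Kb4, Ka4.
Black is in check but has 4 legal moves → neither.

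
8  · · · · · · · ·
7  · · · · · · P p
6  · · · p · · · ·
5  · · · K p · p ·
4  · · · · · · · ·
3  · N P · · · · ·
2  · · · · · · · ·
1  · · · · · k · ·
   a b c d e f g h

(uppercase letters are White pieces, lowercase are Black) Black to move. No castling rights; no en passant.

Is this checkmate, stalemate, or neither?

Black to move; black king on f1.
In check: no.
Legal moves for Black: Kg2, Kf2, Ke2, Kg1, Ke1, h6, g4, e4, h5.
Black has 9 legal moves and is not in check → neither.

neither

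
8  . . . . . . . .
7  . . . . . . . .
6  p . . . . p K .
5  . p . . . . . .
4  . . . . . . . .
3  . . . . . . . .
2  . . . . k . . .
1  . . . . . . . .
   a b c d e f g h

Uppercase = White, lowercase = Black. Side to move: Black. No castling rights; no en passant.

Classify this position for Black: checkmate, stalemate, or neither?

neither

Black to move; black king on e2.
In check: no.
Legal moves for Black: Kf3, Ke3, Kd3, Kf2, Kd2, Kf1, Ke1, Kd1, f5, a5, b4.
Black has 11 legal moves and is not in check → neither.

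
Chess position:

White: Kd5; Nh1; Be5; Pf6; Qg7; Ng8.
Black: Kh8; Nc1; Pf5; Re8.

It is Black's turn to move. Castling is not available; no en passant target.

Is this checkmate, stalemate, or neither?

checkmate

Black to move; black king on h8.
In check: yes, from the white queen on g7.
King squares — g7: attacked by Pf6; h7: attacked by Qg7; g8: attacked by Qg7.
Legal moves for Black: none.
In check with no legal moves → checkmate.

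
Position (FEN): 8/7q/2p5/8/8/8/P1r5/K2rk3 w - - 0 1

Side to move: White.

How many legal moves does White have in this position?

White to move; king on a1.
In check: yes, from the black rook on d1.
Legal moves: none.
Count: 0.

0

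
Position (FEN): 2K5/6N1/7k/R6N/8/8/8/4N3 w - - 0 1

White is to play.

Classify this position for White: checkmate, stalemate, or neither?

White to move; white king on c8.
In check: no.
Legal moves for White include: Kd8, Kb8, Kd7, Kc7, Kb7, Ne8, Ne6, Nf5+, Nf6, Nf4, Ng3, Ra8, Ra7, Ra6+, Rg5, Rf5, Re5, Rd5, ... (list truncated; more exist).
White has legal moves and is not in check → neither.

neither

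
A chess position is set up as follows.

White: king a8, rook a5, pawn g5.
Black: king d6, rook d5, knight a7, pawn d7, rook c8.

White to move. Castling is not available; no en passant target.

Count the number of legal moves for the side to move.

White to move; king on a8.
In check: yes, from the black rook on c8.
Legal moves: Kb7, Kxa7.
Count: 2.

2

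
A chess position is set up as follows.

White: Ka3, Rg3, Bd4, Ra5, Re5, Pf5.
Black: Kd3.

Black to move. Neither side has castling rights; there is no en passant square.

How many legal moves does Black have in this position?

Black to move; king on d3.
In check: yes, from the white rook on g3.
Legal moves: Kxd4, Kc4, Kd2, Kc2.
Count: 4.

4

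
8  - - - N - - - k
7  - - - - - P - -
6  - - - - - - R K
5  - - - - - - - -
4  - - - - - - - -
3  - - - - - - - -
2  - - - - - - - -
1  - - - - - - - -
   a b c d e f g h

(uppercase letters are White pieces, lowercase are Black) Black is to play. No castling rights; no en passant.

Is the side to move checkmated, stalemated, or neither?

stalemate

Black to move; black king on h8.
In check: no.
King squares — g7: attacked by Rg6; h7: attacked by Kh6; g8: attacked by Rg6.
Legal moves for Black: none.
Not in check and no legal moves → stalemate.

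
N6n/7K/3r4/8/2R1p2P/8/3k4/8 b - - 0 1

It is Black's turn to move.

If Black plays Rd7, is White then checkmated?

After Rd7: white king on h7; in check: yes, from the black rook on d7.
White has 3 legal replies: Kxh8, Kg8, Kh6.
In check but a legal move exists → not checkmate.

no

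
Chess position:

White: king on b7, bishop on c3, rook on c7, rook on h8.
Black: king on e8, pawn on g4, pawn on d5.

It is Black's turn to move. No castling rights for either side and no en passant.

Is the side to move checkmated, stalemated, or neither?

Black to move; black king on e8.
In check: yes, from the white rook on h8.
King squares — d7: attacked by Rc7; e7: attacked by Rc7; f7: attacked by Rc7; d8: attacked by Rh8; f8: attacked by Rh8.
Legal moves for Black: none.
In check with no legal moves → checkmate.

checkmate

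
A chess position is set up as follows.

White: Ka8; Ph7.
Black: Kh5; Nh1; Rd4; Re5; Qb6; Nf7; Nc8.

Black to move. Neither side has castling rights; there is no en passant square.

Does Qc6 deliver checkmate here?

After Qc6: white king on a8; in check: yes, from the black queen on c6.
White has 1 legal reply: Kb8.
In check but a legal move exists → not checkmate.

no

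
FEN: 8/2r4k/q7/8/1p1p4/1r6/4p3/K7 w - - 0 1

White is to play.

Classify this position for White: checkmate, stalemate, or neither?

checkmate

White to move; white king on a1.
In check: yes, from the black queen on a6.
King squares — b1: attacked by Rb3; a2: attacked by Qa6; b2: attacked by Rb3.
Legal moves for White: none.
In check with no legal moves → checkmate.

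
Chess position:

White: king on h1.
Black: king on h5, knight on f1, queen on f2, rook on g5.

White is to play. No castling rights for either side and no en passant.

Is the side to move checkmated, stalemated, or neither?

White to move; white king on h1.
In check: no.
King squares — g1: attacked by Qf2; g2: attacked by Qf2; h2: attacked by Nf1.
Legal moves for White: none.
Not in check and no legal moves → stalemate.

stalemate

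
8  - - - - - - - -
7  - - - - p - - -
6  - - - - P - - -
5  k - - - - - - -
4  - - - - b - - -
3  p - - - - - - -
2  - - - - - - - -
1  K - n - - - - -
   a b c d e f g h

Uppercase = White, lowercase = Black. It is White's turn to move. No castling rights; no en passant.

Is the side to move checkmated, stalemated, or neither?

White to move; white king on a1.
In check: no.
King squares — b1: attacked by Be4; a2: attacked by Nc1; b2: attacked by Pa3.
Legal moves for White: none.
Not in check and no legal moves → stalemate.

stalemate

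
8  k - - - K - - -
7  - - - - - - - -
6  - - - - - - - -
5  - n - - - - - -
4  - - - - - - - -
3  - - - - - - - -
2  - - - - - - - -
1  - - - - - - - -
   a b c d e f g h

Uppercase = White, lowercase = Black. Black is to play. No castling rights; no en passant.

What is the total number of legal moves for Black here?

9

Black to move; king on a8.
In check: no.
Legal moves: Kb8, Kb7, Ka7, Nc7+, Na7, Nd6+, Nd4, Nc3, Na3.
Count: 9.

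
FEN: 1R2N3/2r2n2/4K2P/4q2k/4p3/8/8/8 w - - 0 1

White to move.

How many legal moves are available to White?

White to move; king on e6.
In check: yes, from the black queen on e5.
Legal moves: none.
Count: 0.

0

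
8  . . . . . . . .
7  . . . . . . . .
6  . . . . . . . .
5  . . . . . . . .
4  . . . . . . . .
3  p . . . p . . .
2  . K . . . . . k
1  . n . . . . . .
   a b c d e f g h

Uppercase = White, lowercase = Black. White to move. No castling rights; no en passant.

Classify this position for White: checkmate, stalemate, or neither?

neither

White to move; white king on b2.
In check: yes, from the black pawn on a3.
Legal moves for White: Kb3, Kc2, Ka2, Kc1, Kxb1, Ka1.
White is in check but has 6 legal moves → neither.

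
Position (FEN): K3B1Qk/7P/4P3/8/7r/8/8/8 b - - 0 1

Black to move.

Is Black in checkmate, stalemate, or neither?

checkmate

Black to move; black king on h8.
In check: yes, from the white queen on g8.
King squares — g7: attacked by Qg8; h7: attacked by Qg8; g8: attacked by Ph7.
Legal moves for Black: none.
In check with no legal moves → checkmate.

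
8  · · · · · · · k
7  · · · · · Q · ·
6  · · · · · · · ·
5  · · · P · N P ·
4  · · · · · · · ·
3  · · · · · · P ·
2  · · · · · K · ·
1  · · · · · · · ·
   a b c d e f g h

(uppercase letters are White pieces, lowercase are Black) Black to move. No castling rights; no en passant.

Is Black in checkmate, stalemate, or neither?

Black to move; black king on h8.
In check: no.
King squares — g7: attacked by Nf5; h7: attacked by Qf7; g8: attacked by Qf7.
Legal moves for Black: none.
Not in check and no legal moves → stalemate.

stalemate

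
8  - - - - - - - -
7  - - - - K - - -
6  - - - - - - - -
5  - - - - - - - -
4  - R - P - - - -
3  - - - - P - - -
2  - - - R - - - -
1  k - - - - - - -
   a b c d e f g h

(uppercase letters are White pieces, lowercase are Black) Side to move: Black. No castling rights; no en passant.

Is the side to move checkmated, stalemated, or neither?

Black to move; black king on a1.
In check: no.
King squares — b1: attacked by Rb4; a2: attacked by Rd2; b2: attacked by Rd2.
Legal moves for Black: none.
Not in check and no legal moves → stalemate.

stalemate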